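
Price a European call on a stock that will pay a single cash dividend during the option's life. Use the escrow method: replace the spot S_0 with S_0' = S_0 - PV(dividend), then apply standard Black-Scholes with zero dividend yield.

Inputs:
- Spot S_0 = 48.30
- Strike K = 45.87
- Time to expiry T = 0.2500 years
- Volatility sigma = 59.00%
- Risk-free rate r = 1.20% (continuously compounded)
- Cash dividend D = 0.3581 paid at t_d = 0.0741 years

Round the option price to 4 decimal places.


Answer: Price = 6.6667

Derivation:
PV(D) = D * exp(-r * t_d) = 0.3581 * 0.99911120 = 0.35778172
S_0' = S_0 - PV(D) = 48.3000 - 0.35778172 = 47.94221828
d1 = (ln(S_0'/K) + (r + sigma^2/2)*T) / (sigma*sqrt(T)) = 0.30744980
d2 = d1 - sigma*sqrt(T) = 0.01244980
exp(-rT) = 0.99700450
N(d1) = 0.62074949; N(d2) = 0.50496662
C = S_0' * N(d1) - K * exp(-rT) * N(d2) = 47.94221828 * 0.62074949 - 45.8700 * 0.99700450 * 0.50496662 = 6.6667


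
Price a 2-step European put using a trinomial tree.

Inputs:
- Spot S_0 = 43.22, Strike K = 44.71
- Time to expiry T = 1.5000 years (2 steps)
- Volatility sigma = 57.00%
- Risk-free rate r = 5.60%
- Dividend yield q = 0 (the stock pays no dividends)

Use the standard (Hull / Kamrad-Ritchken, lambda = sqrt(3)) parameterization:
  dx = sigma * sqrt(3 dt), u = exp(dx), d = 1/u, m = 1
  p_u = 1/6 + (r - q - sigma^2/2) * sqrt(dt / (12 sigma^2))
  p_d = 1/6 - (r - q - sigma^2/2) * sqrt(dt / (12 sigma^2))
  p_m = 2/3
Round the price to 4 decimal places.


dt = T/N = 0.750000; dx = sigma*sqrt(3*dt) = 0.855000
u = exp(dx) = 2.351374; d = 1/u = 0.425283
p_u = 0.119978, p_m = 0.666667, p_d = 0.213355
Discount per step: exp(-r*dt) = 0.958870
Stock lattice S(k, j) with j the centered position index:
  k=0: S(0,+0) = 43.2200
  k=1: S(1,-1) = 18.3807; S(1,+0) = 43.2200; S(1,+1) = 101.6264
  k=2: S(2,-2) = 7.8170; S(2,-1) = 18.3807; S(2,+0) = 43.2200; S(2,+1) = 101.6264; S(2,+2) = 238.9617
Terminal payoffs V(N, j) = max(K - S_T, 0):
  V(2,-2) = 36.892980; V(2,-1) = 26.329260; V(2,+0) = 1.490000; V(2,+1) = 0.000000; V(2,+2) = 0.000000
Backward induction: V(k, j) = exp(-r*dt) * [p_u * V(k+1, j+1) + p_m * V(k+1, j) + p_d * V(k+1, j-1)]
  V(1,-1) = exp(-r*dt) * [p_u*1.490000 + p_m*26.329260 + p_d*36.892980] = 24.549866
  V(1,+0) = exp(-r*dt) * [p_u*0.000000 + p_m*1.490000 + p_d*26.329260] = 6.338915
  V(1,+1) = exp(-r*dt) * [p_u*0.000000 + p_m*0.000000 + p_d*1.490000] = 0.304824
  V(0,+0) = exp(-r*dt) * [p_u*0.304824 + p_m*6.338915 + p_d*24.549866] = 9.109607

Answer: Price = V(0,0) = 9.1096


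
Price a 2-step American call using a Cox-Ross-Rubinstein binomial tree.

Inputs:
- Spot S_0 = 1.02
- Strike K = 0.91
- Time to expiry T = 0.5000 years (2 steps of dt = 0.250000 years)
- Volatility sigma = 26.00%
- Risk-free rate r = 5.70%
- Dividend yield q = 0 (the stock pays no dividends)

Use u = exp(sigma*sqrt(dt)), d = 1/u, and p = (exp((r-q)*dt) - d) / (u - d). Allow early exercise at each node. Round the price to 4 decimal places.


dt = T/N = 0.250000
u = exp(sigma*sqrt(dt)) = 1.138828; d = 1/u = 0.878095
p = (exp((r-q)*dt) - d) / (u - d) = 0.522591
Discount per step: exp(-r*dt) = 0.985851
Stock lattice S(k, i) with i counting down-moves:
  k=0: S(0,0) = 1.0200
  k=1: S(1,0) = 1.1616; S(1,1) = 0.8957
  k=2: S(2,0) = 1.3229; S(2,1) = 1.0200; S(2,2) = 0.7865
Terminal payoffs V(N, i) = max(S_T - K, 0):
  V(2,0) = 0.412869; V(2,1) = 0.110000; V(2,2) = 0.000000
Backward induction: V(k, i) = exp(-r*dt) * [p * V(k+1, i) + (1-p) * V(k+1, i+1)]; then take max(V_cont, immediate exercise) for American.
  V(1,0) = exp(-r*dt) * [p*0.412869 + (1-p)*0.110000] = 0.264480; exercise = 0.251605; V(1,0) = max -> 0.264480
  V(1,1) = exp(-r*dt) * [p*0.110000 + (1-p)*0.000000] = 0.056672; exercise = 0.000000; V(1,1) = max -> 0.056672
  V(0,0) = exp(-r*dt) * [p*0.264480 + (1-p)*0.056672] = 0.162932; exercise = 0.110000; V(0,0) = max -> 0.162932

Answer: Price = V(0,0) = 0.1629


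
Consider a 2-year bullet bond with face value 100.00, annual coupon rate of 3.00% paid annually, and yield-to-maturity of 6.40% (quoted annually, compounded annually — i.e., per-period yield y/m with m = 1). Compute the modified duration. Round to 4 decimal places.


Coupon per period c = face * coupon_rate / m = 3.000000
Periods per year m = 1; per-period yield y/m = 0.064000
Number of cashflows N = 2
Cashflows (t years, CF_t, discount factor 1/(1+y/m)^(m*t), PV):
  t = 1.0000: CF_t = 3.000000, DF = 0.939850, PV = 2.819549
  t = 2.0000: CF_t = 103.000000, DF = 0.883317, PV = 90.981684
Price P = sum_t PV_t = 93.801232
First compute Macaulay numerator sum_t t * PV_t:
  t * PV_t at t = 1.0000: 2.819549
  t * PV_t at t = 2.0000: 181.963367
Macaulay duration D = 184.782916 / 93.801232 = 1.969941
Modified duration = D / (1 + y/m) = 1.969941 / (1 + 0.064000) = 1.851449

Answer: Modified duration = 1.8514


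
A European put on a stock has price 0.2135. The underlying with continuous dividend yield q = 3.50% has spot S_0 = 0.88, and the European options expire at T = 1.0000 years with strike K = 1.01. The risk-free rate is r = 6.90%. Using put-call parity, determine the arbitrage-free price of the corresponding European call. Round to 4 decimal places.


Put-call parity: C - P = S_0 * exp(-qT) - K * exp(-rT).
S_0 * exp(-qT) = 0.8800 * 0.96560542 = 0.84973277
K * exp(-rT) = 1.0100 * 0.93332668 = 0.94265995
C = P + S*exp(-qT) - K*exp(-rT)
C = 0.2135 + 0.84973277 - 0.94265995 = 0.1206

Answer: Call price = 0.1206


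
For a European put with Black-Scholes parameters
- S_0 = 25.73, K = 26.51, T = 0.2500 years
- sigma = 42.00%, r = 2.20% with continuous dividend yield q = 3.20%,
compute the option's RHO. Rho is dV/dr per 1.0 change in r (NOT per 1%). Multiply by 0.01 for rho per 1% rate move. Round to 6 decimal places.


d1 = -0.0491161619; d2 = -0.2591161619
phi(d1) = 0.3984613668; exp(-qT) = 0.9920319148; exp(-rT) = 0.9945150973
N(-d2) = 0.6022271924
Rho = -K*T*exp(-rT)*N(-d2) = -26.5100 * 0.2500 * 0.9945150973 * 0.6022271924 = -3.969369

Answer: Rho = -3.969369


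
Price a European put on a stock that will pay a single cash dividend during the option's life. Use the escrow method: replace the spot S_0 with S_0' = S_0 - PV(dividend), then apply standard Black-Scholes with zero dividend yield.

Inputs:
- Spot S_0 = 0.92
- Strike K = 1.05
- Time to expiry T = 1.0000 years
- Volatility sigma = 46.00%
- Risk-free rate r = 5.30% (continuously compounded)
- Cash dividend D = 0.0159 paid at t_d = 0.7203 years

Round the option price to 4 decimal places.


Answer: Price = 0.2221

Derivation:
PV(D) = D * exp(-r * t_d) = 0.0159 * 0.96254361 = 0.01530444
S_0' = S_0 - PV(D) = 0.9200 - 0.01530444 = 0.90469556
d1 = (ln(S_0'/K) + (r + sigma^2/2)*T) / (sigma*sqrt(T)) = 0.02141966
d2 = d1 - sigma*sqrt(T) = -0.43858034
exp(-rT) = 0.94838001
N(-d1) = 0.49145545; N(-d2) = 0.66951718
P = K * exp(-rT) * N(-d2) - S_0' * N(-d1) = 1.0500 * 0.94838001 * 0.66951718 - 0.90469556 * 0.49145545 = 0.2221


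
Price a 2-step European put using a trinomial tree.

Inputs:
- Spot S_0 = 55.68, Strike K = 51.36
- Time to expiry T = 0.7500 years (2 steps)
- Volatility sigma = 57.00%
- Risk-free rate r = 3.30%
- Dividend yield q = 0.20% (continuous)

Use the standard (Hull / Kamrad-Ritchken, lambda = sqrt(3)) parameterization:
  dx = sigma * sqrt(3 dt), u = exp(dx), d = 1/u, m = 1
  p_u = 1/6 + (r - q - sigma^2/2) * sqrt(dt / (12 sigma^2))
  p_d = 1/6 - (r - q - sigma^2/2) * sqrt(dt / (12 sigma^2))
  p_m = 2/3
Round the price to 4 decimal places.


Answer: Price = V(0,0) = 7.1088

Derivation:
dt = T/N = 0.375000; dx = sigma*sqrt(3*dt) = 0.604576
u = exp(dx) = 1.830476; d = 1/u = 0.546306
p_u = 0.125899, p_m = 0.666667, p_d = 0.207434
Discount per step: exp(-r*dt) = 0.987701
Stock lattice S(k, j) with j the centered position index:
  k=0: S(0,+0) = 55.6800
  k=1: S(1,-1) = 30.4183; S(1,+0) = 55.6800; S(1,+1) = 101.9209
  k=2: S(2,-2) = 16.6177; S(2,-1) = 30.4183; S(2,+0) = 55.6800; S(2,+1) = 101.9209; S(2,+2) = 186.5639
Terminal payoffs V(N, j) = max(K - S_T, 0):
  V(2,-2) = 34.742300; V(2,-1) = 20.941690; V(2,+0) = 0.000000; V(2,+1) = 0.000000; V(2,+2) = 0.000000
Backward induction: V(k, j) = exp(-r*dt) * [p_u * V(k+1, j+1) + p_m * V(k+1, j) + p_d * V(k+1, j-1)]
  V(1,-1) = exp(-r*dt) * [p_u*0.000000 + p_m*20.941690 + p_d*34.742300] = 20.907518
  V(1,+0) = exp(-r*dt) * [p_u*0.000000 + p_m*0.000000 + p_d*20.941690] = 4.290590
  V(1,+1) = exp(-r*dt) * [p_u*0.000000 + p_m*0.000000 + p_d*0.000000] = 0.000000
  V(0,+0) = exp(-r*dt) * [p_u*0.000000 + p_m*4.290590 + p_d*20.907518] = 7.108802


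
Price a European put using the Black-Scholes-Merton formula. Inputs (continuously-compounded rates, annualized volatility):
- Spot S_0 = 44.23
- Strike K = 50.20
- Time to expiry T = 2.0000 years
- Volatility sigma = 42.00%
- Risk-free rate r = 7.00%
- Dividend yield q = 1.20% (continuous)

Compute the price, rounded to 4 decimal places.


d1 = (ln(S/K) + (r - q + 0.5*sigma^2) * T) / (sigma * sqrt(T)) = 0.27911906
d2 = d1 - sigma * sqrt(T) = -0.31485063
exp(-rT) = 0.86935824; exp(-qT) = 0.97628571
P = K * exp(-rT) * N(-d2) - S_0 * exp(-qT) * N(-d1)
N(-d1) = 0.39007673; N(-d2) = 0.62356247
P = 50.2000 * 0.86935824 * 0.62356247 - 44.2300 * 0.97628571 * 0.39007673 = 10.3694

Answer: Price = 10.3694


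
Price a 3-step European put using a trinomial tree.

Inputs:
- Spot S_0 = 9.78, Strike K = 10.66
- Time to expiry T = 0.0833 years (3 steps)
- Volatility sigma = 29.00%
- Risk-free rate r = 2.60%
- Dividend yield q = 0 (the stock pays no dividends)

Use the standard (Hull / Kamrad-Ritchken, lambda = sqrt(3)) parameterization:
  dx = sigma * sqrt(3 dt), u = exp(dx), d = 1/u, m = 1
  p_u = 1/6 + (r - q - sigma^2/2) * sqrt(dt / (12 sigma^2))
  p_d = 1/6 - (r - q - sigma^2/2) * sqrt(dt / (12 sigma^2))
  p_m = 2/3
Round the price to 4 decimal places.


Answer: Price = V(0,0) = 0.9138

Derivation:
dt = T/N = 0.027767; dx = sigma*sqrt(3*dt) = 0.083699
u = exp(dx) = 1.087302; d = 1/u = 0.919708
p_u = 0.164004, p_m = 0.666667, p_d = 0.169329
Discount per step: exp(-r*dt) = 0.999278
Stock lattice S(k, j) with j the centered position index:
  k=0: S(0,+0) = 9.7800
  k=1: S(1,-1) = 8.9947; S(1,+0) = 9.7800; S(1,+1) = 10.6338
  k=2: S(2,-2) = 8.2725; S(2,-1) = 8.9947; S(2,+0) = 9.7800; S(2,+1) = 10.6338; S(2,+2) = 11.5622
  k=3: S(3,-3) = 7.6083; S(3,-2) = 8.2725; S(3,-1) = 8.9947; S(3,+0) = 9.7800; S(3,+1) = 10.6338; S(3,+2) = 11.5622; S(3,+3) = 12.5716
Terminal payoffs V(N, j) = max(K - S_T, 0):
  V(3,-3) = 3.051680; V(3,-2) = 2.387462; V(3,-1) = 1.665256; V(3,+0) = 0.880000; V(3,+1) = 0.026190; V(3,+2) = 0.000000; V(3,+3) = 0.000000
Backward induction: V(k, j) = exp(-r*dt) * [p_u * V(k+1, j+1) + p_m * V(k+1, j) + p_d * V(k+1, j-1)]
  V(2,-2) = exp(-r*dt) * [p_u*1.665256 + p_m*2.387462 + p_d*3.051680] = 2.379769
  V(2,-1) = exp(-r*dt) * [p_u*0.880000 + p_m*1.665256 + p_d*2.387462] = 1.657564
  V(2,+0) = exp(-r*dt) * [p_u*0.026190 + p_m*0.880000 + p_d*1.665256] = 0.872308
  V(2,+1) = exp(-r*dt) * [p_u*0.000000 + p_m*0.026190 + p_d*0.880000] = 0.166349
  V(2,+2) = exp(-r*dt) * [p_u*0.000000 + p_m*0.000000 + p_d*0.026190] = 0.004432
  V(1,-1) = exp(-r*dt) * [p_u*0.872308 + p_m*1.657564 + p_d*2.379769] = 1.649877
  V(1,+0) = exp(-r*dt) * [p_u*0.166349 + p_m*0.872308 + p_d*1.657564] = 0.888852
  V(1,+1) = exp(-r*dt) * [p_u*0.004432 + p_m*0.166349 + p_d*0.872308] = 0.259146
  V(0,+0) = exp(-r*dt) * [p_u*0.259146 + p_m*0.888852 + p_d*1.649877] = 0.913781


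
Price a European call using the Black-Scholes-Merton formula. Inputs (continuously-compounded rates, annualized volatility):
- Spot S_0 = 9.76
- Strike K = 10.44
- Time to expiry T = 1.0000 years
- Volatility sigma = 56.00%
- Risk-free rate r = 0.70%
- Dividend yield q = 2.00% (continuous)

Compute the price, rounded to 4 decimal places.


d1 = (ln(S/K) + (r - q + 0.5*sigma^2) * T) / (sigma * sqrt(T)) = 0.13651396
d2 = d1 - sigma * sqrt(T) = -0.42348604
exp(-rT) = 0.99302444; exp(-qT) = 0.98019867
C = S_0 * exp(-qT) * N(d1) - K * exp(-rT) * N(d2)
N(d1) = 0.55429251; N(d2) = 0.33597034
C = 9.7600 * 0.98019867 * 0.55429251 - 10.4400 * 0.99302444 * 0.33597034 = 1.8197

Answer: Price = 1.8197


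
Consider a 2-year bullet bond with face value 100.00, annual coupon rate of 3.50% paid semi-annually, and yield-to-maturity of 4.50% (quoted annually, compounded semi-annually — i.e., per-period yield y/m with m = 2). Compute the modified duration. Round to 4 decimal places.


Coupon per period c = face * coupon_rate / m = 1.750000
Periods per year m = 2; per-period yield y/m = 0.022500
Number of cashflows N = 4
Cashflows (t years, CF_t, discount factor 1/(1+y/m)^(m*t), PV):
  t = 0.5000: CF_t = 1.750000, DF = 0.977995, PV = 1.711491
  t = 1.0000: CF_t = 1.750000, DF = 0.956474, PV = 1.673830
  t = 1.5000: CF_t = 1.750000, DF = 0.935427, PV = 1.636998
  t = 2.0000: CF_t = 101.750000, DF = 0.914843, PV = 93.085310
Price P = sum_t PV_t = 98.107630
First compute Macaulay numerator sum_t t * PV_t:
  t * PV_t at t = 0.5000: 0.855746
  t * PV_t at t = 1.0000: 1.673830
  t * PV_t at t = 1.5000: 2.455497
  t * PV_t at t = 2.0000: 186.170621
Macaulay duration D = 191.155693 / 98.107630 = 1.948428
Modified duration = D / (1 + y/m) = 1.948428 / (1 + 0.022500) = 1.905553

Answer: Modified duration = 1.9056


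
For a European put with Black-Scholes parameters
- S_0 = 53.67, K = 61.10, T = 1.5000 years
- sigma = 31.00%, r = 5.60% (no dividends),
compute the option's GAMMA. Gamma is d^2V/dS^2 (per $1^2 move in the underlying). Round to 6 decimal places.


d1 = 0.0695795209; d2 = -0.3100913893
phi(d1) = 0.3979777467; exp(-qT) = 1.0000000000; exp(-rT) = 0.9194312561
Gamma = exp(-qT) * phi(d1) / (S * sigma * sqrt(T)) = 1.0000000000 * 0.3979777467 / (53.6700 * 0.3100 * 1.2247448714) = 0.019531

Answer: Gamma = 0.019531


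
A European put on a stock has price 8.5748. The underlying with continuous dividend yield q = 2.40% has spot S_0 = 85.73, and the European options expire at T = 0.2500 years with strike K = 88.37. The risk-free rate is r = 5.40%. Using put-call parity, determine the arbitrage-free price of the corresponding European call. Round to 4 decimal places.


Answer: Call price = 6.6069

Derivation:
Put-call parity: C - P = S_0 * exp(-qT) - K * exp(-rT).
S_0 * exp(-qT) = 85.7300 * 0.99401796 = 85.21716006
K * exp(-rT) = 88.3700 * 0.98659072 = 87.18502160
C = P + S*exp(-qT) - K*exp(-rT)
C = 8.5748 + 85.21716006 - 87.18502160 = 6.6069


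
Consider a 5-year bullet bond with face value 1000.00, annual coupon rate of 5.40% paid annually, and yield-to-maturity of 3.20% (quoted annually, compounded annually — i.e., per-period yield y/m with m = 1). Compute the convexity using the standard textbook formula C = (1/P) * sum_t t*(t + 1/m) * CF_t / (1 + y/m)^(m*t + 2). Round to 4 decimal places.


Answer: Convexity = 24.7184

Derivation:
Coupon per period c = face * coupon_rate / m = 54.000000
Periods per year m = 1; per-period yield y/m = 0.032000
Number of cashflows N = 5
Cashflows (t years, CF_t, discount factor 1/(1+y/m)^(m*t), PV):
  t = 1.0000: CF_t = 54.000000, DF = 0.968992, PV = 52.325581
  t = 2.0000: CF_t = 54.000000, DF = 0.938946, PV = 50.703083
  t = 3.0000: CF_t = 54.000000, DF = 0.909831, PV = 49.130894
  t = 4.0000: CF_t = 54.000000, DF = 0.881620, PV = 47.607456
  t = 5.0000: CF_t = 1054.000000, DF = 0.854283, PV = 900.413763
Price P = sum_t PV_t = 1100.180776
Convexity numerator sum_t t*(t + 1/m) * CF_t / (1+y/m)^(m*t + 2):
  t = 1.0000: term = 98.261788
  t = 2.0000: term = 285.644733
  t = 3.0000: term = 553.575065
  t = 4.0000: term = 894.016577
  t = 5.0000: term = 25363.196393
Convexity = (1/P) * sum = 27194.694557 / 1100.180776 = 24.718387


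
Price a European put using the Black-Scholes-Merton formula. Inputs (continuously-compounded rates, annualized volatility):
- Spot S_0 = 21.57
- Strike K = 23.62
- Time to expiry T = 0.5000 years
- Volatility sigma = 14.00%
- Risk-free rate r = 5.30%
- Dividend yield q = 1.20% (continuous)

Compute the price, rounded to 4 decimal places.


d1 = (ln(S/K) + (r - q + 0.5*sigma^2) * T) / (sigma * sqrt(T)) = -0.66054229
d2 = d1 - sigma * sqrt(T) = -0.75953724
exp(-rT) = 0.97384804; exp(-qT) = 0.99401796
P = K * exp(-rT) * N(-d2) - S_0 * exp(-qT) * N(-d1)
N(-d1) = 0.74554705; N(-d2) = 0.77623438
P = 23.6200 * 0.97384804 * 0.77623438 - 21.5700 * 0.99401796 * 0.74554705 = 1.8699

Answer: Price = 1.8699


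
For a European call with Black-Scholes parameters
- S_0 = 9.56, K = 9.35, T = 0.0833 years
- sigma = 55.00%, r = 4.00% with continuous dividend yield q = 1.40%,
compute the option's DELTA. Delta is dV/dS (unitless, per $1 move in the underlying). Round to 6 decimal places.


d1 = 0.2329369392; d2 = 0.0741973726
phi(d1) = 0.3882645499; exp(-qT) = 0.9988344797; exp(-rT) = 0.9966735450
N(d1) = 0.5920948130
Delta = exp(-qT) * N(d1) = 0.9988344797 * 0.5920948130 = 0.591405

Answer: Delta = 0.591405


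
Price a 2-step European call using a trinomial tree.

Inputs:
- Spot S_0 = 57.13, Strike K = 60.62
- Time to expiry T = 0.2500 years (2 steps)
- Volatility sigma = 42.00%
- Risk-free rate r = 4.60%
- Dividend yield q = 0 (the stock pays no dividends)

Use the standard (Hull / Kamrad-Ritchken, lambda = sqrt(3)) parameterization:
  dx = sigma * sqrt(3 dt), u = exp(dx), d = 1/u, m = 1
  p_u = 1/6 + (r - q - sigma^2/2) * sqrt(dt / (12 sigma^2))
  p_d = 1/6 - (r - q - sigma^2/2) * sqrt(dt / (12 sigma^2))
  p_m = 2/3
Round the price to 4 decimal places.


dt = T/N = 0.125000; dx = sigma*sqrt(3*dt) = 0.257196
u = exp(dx) = 1.293299; d = 1/u = 0.773216
p_u = 0.156412, p_m = 0.666667, p_d = 0.176921
Discount per step: exp(-r*dt) = 0.994266
Stock lattice S(k, j) with j the centered position index:
  k=0: S(0,+0) = 57.1300
  k=1: S(1,-1) = 44.1738; S(1,+0) = 57.1300; S(1,+1) = 73.8862
  k=2: S(2,-2) = 34.1559; S(2,-1) = 44.1738; S(2,+0) = 57.1300; S(2,+1) = 73.8862; S(2,+2) = 95.5569
Terminal payoffs V(N, j) = max(S_T - K, 0):
  V(2,-2) = 0.000000; V(2,-1) = 0.000000; V(2,+0) = 0.000000; V(2,+1) = 13.266180; V(2,+2) = 34.936932
Backward induction: V(k, j) = exp(-r*dt) * [p_u * V(k+1, j+1) + p_m * V(k+1, j) + p_d * V(k+1, j-1)]
  V(1,-1) = exp(-r*dt) * [p_u*0.000000 + p_m*0.000000 + p_d*0.000000] = 0.000000
  V(1,+0) = exp(-r*dt) * [p_u*13.266180 + p_m*0.000000 + p_d*0.000000] = 2.063091
  V(1,+1) = exp(-r*dt) * [p_u*34.936932 + p_m*13.266180 + p_d*0.000000] = 14.226631
  V(0,+0) = exp(-r*dt) * [p_u*14.226631 + p_m*2.063091 + p_d*0.000000] = 3.579964

Answer: Price = V(0,0) = 3.5800


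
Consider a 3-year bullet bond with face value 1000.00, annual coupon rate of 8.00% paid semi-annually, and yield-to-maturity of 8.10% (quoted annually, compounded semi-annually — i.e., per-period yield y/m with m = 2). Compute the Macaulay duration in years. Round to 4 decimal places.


Coupon per period c = face * coupon_rate / m = 40.000000
Periods per year m = 2; per-period yield y/m = 0.040500
Number of cashflows N = 6
Cashflows (t years, CF_t, discount factor 1/(1+y/m)^(m*t), PV):
  t = 0.5000: CF_t = 40.000000, DF = 0.961076, PV = 38.443056
  t = 1.0000: CF_t = 40.000000, DF = 0.923668, PV = 36.946714
  t = 1.5000: CF_t = 40.000000, DF = 0.887715, PV = 35.508615
  t = 2.0000: CF_t = 40.000000, DF = 0.853162, PV = 34.126492
  t = 2.5000: CF_t = 40.000000, DF = 0.819954, PV = 32.798167
  t = 3.0000: CF_t = 1040.000000, DF = 0.788039, PV = 819.560148
Price P = sum_t PV_t = 997.383193
Macaulay numerator sum_t t * PV_t:
  t * PV_t at t = 0.5000: 19.221528
  t * PV_t at t = 1.0000: 36.946714
  t * PV_t at t = 1.5000: 53.262923
  t * PV_t at t = 2.0000: 68.252985
  t * PV_t at t = 2.5000: 81.995417
  t * PV_t at t = 3.0000: 2458.680443
Macaulay duration D = (sum_t t * PV_t) / P = 2718.360010 / 997.383193 = 2.725492

Answer: Macaulay duration = 2.7255 years


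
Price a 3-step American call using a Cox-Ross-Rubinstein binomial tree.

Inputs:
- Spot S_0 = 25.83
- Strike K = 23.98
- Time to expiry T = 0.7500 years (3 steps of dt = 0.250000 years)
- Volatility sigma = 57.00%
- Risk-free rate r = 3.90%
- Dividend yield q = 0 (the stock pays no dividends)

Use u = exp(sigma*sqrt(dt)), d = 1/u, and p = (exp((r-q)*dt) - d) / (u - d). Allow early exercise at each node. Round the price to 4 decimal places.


Answer: Price = V(0,0) = 6.5013

Derivation:
dt = T/N = 0.250000
u = exp(sigma*sqrt(dt)) = 1.329762; d = 1/u = 0.752014
p = (exp((r-q)*dt) - d) / (u - d) = 0.446187
Discount per step: exp(-r*dt) = 0.990297
Stock lattice S(k, i) with i counting down-moves:
  k=0: S(0,0) = 25.8300
  k=1: S(1,0) = 34.3478; S(1,1) = 19.4245
  k=2: S(2,0) = 45.6743; S(2,1) = 25.8300; S(2,2) = 14.6075
  k=3: S(3,0) = 60.7360; S(3,1) = 34.3478; S(3,2) = 19.4245; S(3,3) = 10.9851
Terminal payoffs V(N, i) = max(S_T - K, 0):
  V(3,0) = 36.756000; V(3,1) = 10.367753; V(3,2) = 0.000000; V(3,3) = 0.000000
Backward induction: V(k, i) = exp(-r*dt) * [p * V(k+1, i) + (1-p) * V(k+1, i+1)]; then take max(V_cont, immediate exercise) for American.
  V(2,0) = exp(-r*dt) * [p*36.756000 + (1-p)*10.367753] = 21.927007; exercise = 21.694338; V(2,0) = max -> 21.927007
  V(2,1) = exp(-r*dt) * [p*10.367753 + (1-p)*0.000000] = 4.581071; exercise = 1.850000; V(2,1) = max -> 4.581071
  V(2,2) = exp(-r*dt) * [p*0.000000 + (1-p)*0.000000] = 0.000000; exercise = 0.000000; V(2,2) = max -> 0.000000
  V(1,0) = exp(-r*dt) * [p*21.927007 + (1-p)*4.581071] = 12.201056; exercise = 10.367753; V(1,0) = max -> 12.201056
  V(1,1) = exp(-r*dt) * [p*4.581071 + (1-p)*0.000000] = 2.024181; exercise = 0.000000; V(1,1) = max -> 2.024181
  V(0,0) = exp(-r*dt) * [p*12.201056 + (1-p)*2.024181] = 6.501271; exercise = 1.850000; V(0,0) = max -> 6.501271


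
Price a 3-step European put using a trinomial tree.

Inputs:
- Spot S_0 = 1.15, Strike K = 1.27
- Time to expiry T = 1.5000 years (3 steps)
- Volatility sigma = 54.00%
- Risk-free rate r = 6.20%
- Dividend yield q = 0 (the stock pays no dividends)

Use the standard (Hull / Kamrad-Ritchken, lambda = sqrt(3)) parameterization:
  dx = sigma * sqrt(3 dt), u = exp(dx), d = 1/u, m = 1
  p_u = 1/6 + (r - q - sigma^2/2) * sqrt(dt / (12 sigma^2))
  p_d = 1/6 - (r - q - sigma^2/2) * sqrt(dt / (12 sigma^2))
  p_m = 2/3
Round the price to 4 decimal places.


dt = T/N = 0.500000; dx = sigma*sqrt(3*dt) = 0.661362
u = exp(dx) = 1.937430; d = 1/u = 0.516148
p_u = 0.134990, p_m = 0.666667, p_d = 0.198344
Discount per step: exp(-r*dt) = 0.969476
Stock lattice S(k, j) with j the centered position index:
  k=0: S(0,+0) = 1.1500
  k=1: S(1,-1) = 0.5936; S(1,+0) = 1.1500; S(1,+1) = 2.2280
  k=2: S(2,-2) = 0.3064; S(2,-1) = 0.5936; S(2,+0) = 1.1500; S(2,+1) = 2.2280; S(2,+2) = 4.3167
  k=3: S(3,-3) = 0.1581; S(3,-2) = 0.3064; S(3,-1) = 0.5936; S(3,+0) = 1.1500; S(3,+1) = 2.2280; S(3,+2) = 4.3167; S(3,+3) = 8.3633
Terminal payoffs V(N, j) = max(K - S_T, 0):
  V(3,-3) = 1.111868; V(3,-2) = 0.963630; V(3,-1) = 0.676430; V(3,+0) = 0.120000; V(3,+1) = 0.000000; V(3,+2) = 0.000000; V(3,+3) = 0.000000
Backward induction: V(k, j) = exp(-r*dt) * [p_u * V(k+1, j+1) + p_m * V(k+1, j) + p_d * V(k+1, j-1)]
  V(2,-2) = exp(-r*dt) * [p_u*0.676430 + p_m*0.963630 + p_d*1.111868] = 0.925135
  V(2,-1) = exp(-r*dt) * [p_u*0.120000 + p_m*0.676430 + p_d*0.963630] = 0.638188
  V(2,+0) = exp(-r*dt) * [p_u*0.000000 + p_m*0.120000 + p_d*0.676430] = 0.207628
  V(2,+1) = exp(-r*dt) * [p_u*0.000000 + p_m*0.000000 + p_d*0.120000] = 0.023075
  V(2,+2) = exp(-r*dt) * [p_u*0.000000 + p_m*0.000000 + p_d*0.000000] = 0.000000
  V(1,-1) = exp(-r*dt) * [p_u*0.207628 + p_m*0.638188 + p_d*0.925135] = 0.617538
  V(1,+0) = exp(-r*dt) * [p_u*0.023075 + p_m*0.207628 + p_d*0.638188] = 0.259930
  V(1,+1) = exp(-r*dt) * [p_u*0.000000 + p_m*0.023075 + p_d*0.207628] = 0.054838
  V(0,+0) = exp(-r*dt) * [p_u*0.054838 + p_m*0.259930 + p_d*0.617538] = 0.293920

Answer: Price = V(0,0) = 0.2939


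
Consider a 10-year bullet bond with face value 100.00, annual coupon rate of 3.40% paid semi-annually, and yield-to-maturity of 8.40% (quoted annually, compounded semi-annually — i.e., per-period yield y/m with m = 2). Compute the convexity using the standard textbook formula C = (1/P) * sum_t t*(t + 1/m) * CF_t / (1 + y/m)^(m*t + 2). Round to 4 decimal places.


Answer: Convexity = 73.5589

Derivation:
Coupon per period c = face * coupon_rate / m = 1.700000
Periods per year m = 2; per-period yield y/m = 0.042000
Number of cashflows N = 20
Cashflows (t years, CF_t, discount factor 1/(1+y/m)^(m*t), PV):
  t = 0.5000: CF_t = 1.700000, DF = 0.959693, PV = 1.631478
  t = 1.0000: CF_t = 1.700000, DF = 0.921010, PV = 1.565718
  t = 1.5000: CF_t = 1.700000, DF = 0.883887, PV = 1.502608
  t = 2.0000: CF_t = 1.700000, DF = 0.848260, PV = 1.442042
  t = 2.5000: CF_t = 1.700000, DF = 0.814069, PV = 1.383918
  t = 3.0000: CF_t = 1.700000, DF = 0.781257, PV = 1.328136
  t = 3.5000: CF_t = 1.700000, DF = 0.749766, PV = 1.274603
  t = 4.0000: CF_t = 1.700000, DF = 0.719545, PV = 1.223227
  t = 4.5000: CF_t = 1.700000, DF = 0.690543, PV = 1.173923
  t = 5.0000: CF_t = 1.700000, DF = 0.662709, PV = 1.126605
  t = 5.5000: CF_t = 1.700000, DF = 0.635997, PV = 1.081195
  t = 6.0000: CF_t = 1.700000, DF = 0.610362, PV = 1.037615
  t = 6.5000: CF_t = 1.700000, DF = 0.585760, PV = 0.995792
  t = 7.0000: CF_t = 1.700000, DF = 0.562150, PV = 0.955654
  t = 7.5000: CF_t = 1.700000, DF = 0.539491, PV = 0.917135
  t = 8.0000: CF_t = 1.700000, DF = 0.517746, PV = 0.880168
  t = 8.5000: CF_t = 1.700000, DF = 0.496877, PV = 0.844691
  t = 9.0000: CF_t = 1.700000, DF = 0.476849, PV = 0.810644
  t = 9.5000: CF_t = 1.700000, DF = 0.457629, PV = 0.777969
  t = 10.0000: CF_t = 101.700000, DF = 0.439183, PV = 44.664921
Price P = sum_t PV_t = 66.618042
Convexity numerator sum_t t*(t + 1/m) * CF_t / (1+y/m)^(m*t + 2):
  t = 0.5000: term = 0.751304
  t = 1.0000: term = 2.163064
  t = 1.5000: term = 4.151754
  t = 2.0000: term = 6.640681
  t = 2.5000: term = 9.559521
  t = 3.0000: term = 12.843887
  t = 3.5000: term = 16.434916
  t = 4.0000: term = 20.278893
  t = 4.5000: term = 24.326887
  t = 5.0000: term = 28.534416
  t = 5.5000: term = 32.861132
  t = 6.0000: term = 37.270521
  t = 6.5000: term = 41.729630
  t = 7.0000: term = 46.208803
  t = 7.5000: term = 50.681440
  t = 8.0000: term = 55.123768
  t = 8.5000: term = 59.514624
  t = 9.0000: term = 63.835264
  t = 9.5000: term = 68.069166
  t = 10.0000: term = 4319.370271
Convexity = (1/P) * sum = 4900.349940 / 66.618042 = 73.558901


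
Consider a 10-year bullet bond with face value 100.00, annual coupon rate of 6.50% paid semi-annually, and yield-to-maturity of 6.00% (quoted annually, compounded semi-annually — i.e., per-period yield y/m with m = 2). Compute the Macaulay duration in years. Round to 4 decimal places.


Coupon per period c = face * coupon_rate / m = 3.250000
Periods per year m = 2; per-period yield y/m = 0.030000
Number of cashflows N = 20
Cashflows (t years, CF_t, discount factor 1/(1+y/m)^(m*t), PV):
  t = 0.5000: CF_t = 3.250000, DF = 0.970874, PV = 3.155340
  t = 1.0000: CF_t = 3.250000, DF = 0.942596, PV = 3.063437
  t = 1.5000: CF_t = 3.250000, DF = 0.915142, PV = 2.974210
  t = 2.0000: CF_t = 3.250000, DF = 0.888487, PV = 2.887583
  t = 2.5000: CF_t = 3.250000, DF = 0.862609, PV = 2.803479
  t = 3.0000: CF_t = 3.250000, DF = 0.837484, PV = 2.721824
  t = 3.5000: CF_t = 3.250000, DF = 0.813092, PV = 2.642547
  t = 4.0000: CF_t = 3.250000, DF = 0.789409, PV = 2.565580
  t = 4.5000: CF_t = 3.250000, DF = 0.766417, PV = 2.490854
  t = 5.0000: CF_t = 3.250000, DF = 0.744094, PV = 2.418305
  t = 5.5000: CF_t = 3.250000, DF = 0.722421, PV = 2.347869
  t = 6.0000: CF_t = 3.250000, DF = 0.701380, PV = 2.279485
  t = 6.5000: CF_t = 3.250000, DF = 0.680951, PV = 2.213092
  t = 7.0000: CF_t = 3.250000, DF = 0.661118, PV = 2.148633
  t = 7.5000: CF_t = 3.250000, DF = 0.641862, PV = 2.086051
  t = 8.0000: CF_t = 3.250000, DF = 0.623167, PV = 2.025293
  t = 8.5000: CF_t = 3.250000, DF = 0.605016, PV = 1.966303
  t = 9.0000: CF_t = 3.250000, DF = 0.587395, PV = 1.909032
  t = 9.5000: CF_t = 3.250000, DF = 0.570286, PV = 1.853430
  t = 10.0000: CF_t = 103.250000, DF = 0.553676, PV = 57.167022
Price P = sum_t PV_t = 103.719369
Macaulay numerator sum_t t * PV_t:
  t * PV_t at t = 0.5000: 1.577670
  t * PV_t at t = 1.0000: 3.063437
  t * PV_t at t = 1.5000: 4.461316
  t * PV_t at t = 2.0000: 5.775166
  t * PV_t at t = 2.5000: 7.008696
  t * PV_t at t = 3.0000: 8.165472
  t * PV_t at t = 3.5000: 9.248916
  t * PV_t at t = 4.0000: 10.262320
  t * PV_t at t = 4.5000: 11.208845
  t * PV_t at t = 5.0000: 12.091526
  t * PV_t at t = 5.5000: 12.913280
  t * PV_t at t = 6.0000: 13.676908
  t * PV_t at t = 6.5000: 14.385097
  t * PV_t at t = 7.0000: 15.040430
  t * PV_t at t = 7.5000: 15.645385
  t * PV_t at t = 8.0000: 16.202340
  t * PV_t at t = 8.5000: 16.713579
  t * PV_t at t = 9.0000: 17.181292
  t * PV_t at t = 9.5000: 17.607581
  t * PV_t at t = 10.0000: 571.670216
Macaulay duration D = (sum_t t * PV_t) / P = 783.899472 / 103.719369 = 7.557889

Answer: Macaulay duration = 7.5579 years


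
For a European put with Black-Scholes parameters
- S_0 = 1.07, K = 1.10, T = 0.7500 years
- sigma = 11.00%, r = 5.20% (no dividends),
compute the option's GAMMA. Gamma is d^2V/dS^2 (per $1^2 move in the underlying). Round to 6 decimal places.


d1 = 0.1667594234; d2 = 0.0714966290
phi(d1) = 0.3934336321; exp(-qT) = 1.0000000000; exp(-rT) = 0.9617507091
Gamma = exp(-qT) * phi(d1) / (S * sigma * sqrt(T)) = 1.0000000000 * 0.3934336321 / (1.0700 * 0.1100 * 0.8660254038) = 3.859796

Answer: Gamma = 3.859796


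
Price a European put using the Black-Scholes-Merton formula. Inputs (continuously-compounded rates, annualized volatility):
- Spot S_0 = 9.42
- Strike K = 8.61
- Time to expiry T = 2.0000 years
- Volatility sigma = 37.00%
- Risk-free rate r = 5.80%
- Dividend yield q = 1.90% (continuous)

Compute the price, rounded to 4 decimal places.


Answer: Price = 1.1121

Derivation:
d1 = (ln(S/K) + (r - q + 0.5*sigma^2) * T) / (sigma * sqrt(T)) = 0.58252368
d2 = d1 - sigma * sqrt(T) = 0.05926466
exp(-rT) = 0.89047522; exp(-qT) = 0.96271294
P = K * exp(-rT) * N(-d2) - S_0 * exp(-qT) * N(-d1)
N(-d1) = 0.28010700; N(-d2) = 0.47637065
P = 8.6100 * 0.89047522 * 0.47637065 - 9.4200 * 0.96271294 * 0.28010700 = 1.1121


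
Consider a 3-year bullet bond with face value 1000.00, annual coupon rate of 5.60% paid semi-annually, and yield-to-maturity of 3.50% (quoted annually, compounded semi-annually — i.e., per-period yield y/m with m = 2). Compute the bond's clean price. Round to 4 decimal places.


Coupon per period c = face * coupon_rate / m = 28.000000
Periods per year m = 2; per-period yield y/m = 0.017500
Number of cashflows N = 6
Cashflows (t years, CF_t, discount factor 1/(1+y/m)^(m*t), PV):
  t = 0.5000: CF_t = 28.000000, DF = 0.982801, PV = 27.518428
  t = 1.0000: CF_t = 28.000000, DF = 0.965898, PV = 27.045138
  t = 1.5000: CF_t = 28.000000, DF = 0.949285, PV = 26.579988
  t = 2.0000: CF_t = 28.000000, DF = 0.932959, PV = 26.122838
  t = 2.5000: CF_t = 28.000000, DF = 0.916913, PV = 25.673551
  t = 3.0000: CF_t = 1028.000000, DF = 0.901143, PV = 926.374533
Price P = sum_t PV_t = 1059.314475

Answer: Price = 1059.3145


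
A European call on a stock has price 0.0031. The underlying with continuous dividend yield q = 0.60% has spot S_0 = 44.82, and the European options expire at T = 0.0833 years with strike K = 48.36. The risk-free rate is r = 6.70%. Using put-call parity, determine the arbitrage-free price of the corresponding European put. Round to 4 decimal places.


Put-call parity: C - P = S_0 * exp(-qT) - K * exp(-rT).
S_0 * exp(-qT) = 44.8200 * 0.99950032 = 44.79760456
K * exp(-rT) = 48.3600 * 0.99443445 = 48.09084978
P = C - S*exp(-qT) + K*exp(-rT)
P = 0.0031 - 44.79760456 + 48.09084978 = 3.2963

Answer: Put price = 3.2963


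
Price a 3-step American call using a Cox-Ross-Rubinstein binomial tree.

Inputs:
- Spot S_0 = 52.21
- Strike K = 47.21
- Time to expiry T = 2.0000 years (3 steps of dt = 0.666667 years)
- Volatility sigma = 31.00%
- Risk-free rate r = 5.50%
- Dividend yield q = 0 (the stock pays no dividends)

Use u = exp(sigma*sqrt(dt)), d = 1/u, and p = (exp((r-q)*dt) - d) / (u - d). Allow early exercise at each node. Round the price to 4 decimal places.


Answer: Price = V(0,0) = 14.5140

Derivation:
dt = T/N = 0.666667
u = exp(sigma*sqrt(dt)) = 1.288030; d = 1/u = 0.776379
p = (exp((r-q)*dt) - d) / (u - d) = 0.510051
Discount per step: exp(-r*dt) = 0.963997
Stock lattice S(k, i) with i counting down-moves:
  k=0: S(0,0) = 52.2100
  k=1: S(1,0) = 67.2480; S(1,1) = 40.5348
  k=2: S(2,0) = 86.6175; S(2,1) = 52.2100; S(2,2) = 31.4704
  k=3: S(3,0) = 111.5659; S(3,1) = 67.2480; S(3,2) = 40.5348; S(3,3) = 24.4329
Terminal payoffs V(N, i) = max(S_T - K, 0):
  V(3,0) = 64.355947; V(3,1) = 20.038048; V(3,2) = 0.000000; V(3,3) = 0.000000
Backward induction: V(k, i) = exp(-r*dt) * [p * V(k+1, i) + (1-p) * V(k+1, i+1)]; then take max(V_cont, immediate exercise) for American.
  V(2,0) = exp(-r*dt) * [p*64.355947 + (1-p)*20.038048] = 41.107187; exercise = 39.407505; V(2,0) = max -> 41.107187
  V(2,1) = exp(-r*dt) * [p*20.038048 + (1-p)*0.000000] = 9.852459; exercise = 5.000000; V(2,1) = max -> 9.852459
  V(2,2) = exp(-r*dt) * [p*0.000000 + (1-p)*0.000000] = 0.000000; exercise = 0.000000; V(2,2) = max -> 0.000000
  V(1,0) = exp(-r*dt) * [p*41.107187 + (1-p)*9.852459] = 24.865307; exercise = 20.038048; V(1,0) = max -> 24.865307
  V(1,1) = exp(-r*dt) * [p*9.852459 + (1-p)*0.000000] = 4.844332; exercise = 0.000000; V(1,1) = max -> 4.844332
  V(0,0) = exp(-r*dt) * [p*24.865307 + (1-p)*4.844332] = 14.513988; exercise = 5.000000; V(0,0) = max -> 14.513988


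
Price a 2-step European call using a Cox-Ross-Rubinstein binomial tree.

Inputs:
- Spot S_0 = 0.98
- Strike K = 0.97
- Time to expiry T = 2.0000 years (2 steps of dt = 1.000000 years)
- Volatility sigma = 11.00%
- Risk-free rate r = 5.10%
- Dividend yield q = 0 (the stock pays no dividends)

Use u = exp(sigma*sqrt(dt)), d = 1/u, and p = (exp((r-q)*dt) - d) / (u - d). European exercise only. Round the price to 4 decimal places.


dt = T/N = 1.000000
u = exp(sigma*sqrt(dt)) = 1.116278; d = 1/u = 0.895834
p = (exp((r-q)*dt) - d) / (u - d) = 0.709880
Discount per step: exp(-r*dt) = 0.950279
Stock lattice S(k, i) with i counting down-moves:
  k=0: S(0,0) = 0.9800
  k=1: S(1,0) = 1.0940; S(1,1) = 0.8779
  k=2: S(2,0) = 1.2212; S(2,1) = 0.9800; S(2,2) = 0.7865
Terminal payoffs V(N, i) = max(S_T - K, 0):
  V(2,0) = 0.251155; V(2,1) = 0.010000; V(2,2) = 0.000000
Backward induction: V(k, i) = exp(-r*dt) * [p * V(k+1, i) + (1-p) * V(k+1, i+1)].
  V(1,0) = exp(-r*dt) * [p*0.251155 + (1-p)*0.010000] = 0.172182
  V(1,1) = exp(-r*dt) * [p*0.010000 + (1-p)*0.000000] = 0.006746
  V(0,0) = exp(-r*dt) * [p*0.172182 + (1-p)*0.006746] = 0.118011

Answer: Price = V(0,0) = 0.1180


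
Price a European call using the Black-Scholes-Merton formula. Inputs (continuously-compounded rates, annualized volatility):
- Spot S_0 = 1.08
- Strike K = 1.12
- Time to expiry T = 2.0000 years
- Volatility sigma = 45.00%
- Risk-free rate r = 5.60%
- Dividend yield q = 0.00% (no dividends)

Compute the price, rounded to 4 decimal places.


Answer: Price = 0.3009

Derivation:
d1 = (ln(S/K) + (r - q + 0.5*sigma^2) * T) / (sigma * sqrt(T)) = 0.43704283
d2 = d1 - sigma * sqrt(T) = -0.19935327
exp(-rT) = 0.89404426; exp(-qT) = 1.00000000
C = S_0 * exp(-qT) * N(d1) - K * exp(-rT) * N(d2)
N(d1) = 0.66895986; N(d2) = 0.42099321
C = 1.0800 * 1.00000000 * 0.66895986 - 1.1200 * 0.89404426 * 0.42099321 = 0.3009


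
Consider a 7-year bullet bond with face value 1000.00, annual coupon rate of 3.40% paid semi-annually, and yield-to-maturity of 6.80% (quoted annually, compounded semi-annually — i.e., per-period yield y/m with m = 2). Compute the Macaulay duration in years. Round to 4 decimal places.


Coupon per period c = face * coupon_rate / m = 17.000000
Periods per year m = 2; per-period yield y/m = 0.034000
Number of cashflows N = 14
Cashflows (t years, CF_t, discount factor 1/(1+y/m)^(m*t), PV):
  t = 0.5000: CF_t = 17.000000, DF = 0.967118, PV = 16.441006
  t = 1.0000: CF_t = 17.000000, DF = 0.935317, PV = 15.900392
  t = 1.5000: CF_t = 17.000000, DF = 0.904562, PV = 15.377556
  t = 2.0000: CF_t = 17.000000, DF = 0.874818, PV = 14.871911
  t = 2.5000: CF_t = 17.000000, DF = 0.846052, PV = 14.382892
  t = 3.0000: CF_t = 17.000000, DF = 0.818233, PV = 13.909954
  t = 3.5000: CF_t = 17.000000, DF = 0.791327, PV = 13.452567
  t = 4.0000: CF_t = 17.000000, DF = 0.765307, PV = 13.010219
  t = 4.5000: CF_t = 17.000000, DF = 0.740142, PV = 12.582417
  t = 5.0000: CF_t = 17.000000, DF = 0.715805, PV = 12.168682
  t = 5.5000: CF_t = 17.000000, DF = 0.692268, PV = 11.768551
  t = 6.0000: CF_t = 17.000000, DF = 0.669505, PV = 11.381577
  t = 6.5000: CF_t = 17.000000, DF = 0.647490, PV = 11.007328
  t = 7.0000: CF_t = 1017.000000, DF = 0.626199, PV = 636.844512
Price P = sum_t PV_t = 813.099563
Macaulay numerator sum_t t * PV_t:
  t * PV_t at t = 0.5000: 8.220503
  t * PV_t at t = 1.0000: 15.900392
  t * PV_t at t = 1.5000: 23.066333
  t * PV_t at t = 2.0000: 29.743821
  t * PV_t at t = 2.5000: 35.957231
  t * PV_t at t = 3.0000: 41.729862
  t * PV_t at t = 3.5000: 47.083983
  t * PV_t at t = 4.0000: 52.040877
  t * PV_t at t = 4.5000: 56.620876
  t * PV_t at t = 5.0000: 60.843409
  t * PV_t at t = 5.5000: 64.727031
  t * PV_t at t = 6.0000: 68.289464
  t * PV_t at t = 6.5000: 71.547634
  t * PV_t at t = 7.0000: 4457.911581
Macaulay duration D = (sum_t t * PV_t) / P = 5033.682996 / 813.099563 = 6.190734

Answer: Macaulay duration = 6.1907 years


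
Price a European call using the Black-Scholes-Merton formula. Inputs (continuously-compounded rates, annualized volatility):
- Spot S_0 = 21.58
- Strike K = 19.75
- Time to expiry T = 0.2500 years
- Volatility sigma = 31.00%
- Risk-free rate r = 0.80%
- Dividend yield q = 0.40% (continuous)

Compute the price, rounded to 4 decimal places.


Answer: Price = 2.4053

Derivation:
d1 = (ln(S/K) + (r - q + 0.5*sigma^2) * T) / (sigma * sqrt(T)) = 0.65565141
d2 = d1 - sigma * sqrt(T) = 0.50065141
exp(-rT) = 0.99800200; exp(-qT) = 0.99900050
C = S_0 * exp(-qT) * N(d1) - K * exp(-rT) * N(d2)
N(d1) = 0.74397578; N(d2) = 0.69169176
C = 21.5800 * 0.99900050 * 0.74397578 - 19.7500 * 0.99800200 * 0.69169176 = 2.4053


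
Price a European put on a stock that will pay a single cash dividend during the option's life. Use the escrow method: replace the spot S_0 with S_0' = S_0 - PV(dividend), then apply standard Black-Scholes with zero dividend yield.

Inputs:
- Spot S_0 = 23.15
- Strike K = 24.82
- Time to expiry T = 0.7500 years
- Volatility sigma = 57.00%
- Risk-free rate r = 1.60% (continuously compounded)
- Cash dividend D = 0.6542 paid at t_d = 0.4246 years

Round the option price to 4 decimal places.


PV(D) = D * exp(-r * t_d) = 0.6542 * 0.99322942 = 0.64977069
S_0' = S_0 - PV(D) = 23.1500 - 0.64977069 = 22.50022931
d1 = (ln(S_0'/K) + (r + sigma^2/2)*T) / (sigma*sqrt(T)) = 0.07234750
d2 = d1 - sigma*sqrt(T) = -0.42128698
exp(-rT) = 0.98807171
N(-d1) = 0.47116268; N(-d2) = 0.66322723
P = K * exp(-rT) * N(-d2) - S_0' * N(-d1) = 24.8200 * 0.98807171 * 0.66322723 - 22.50022931 * 0.47116268 = 5.6637

Answer: Price = 5.6637


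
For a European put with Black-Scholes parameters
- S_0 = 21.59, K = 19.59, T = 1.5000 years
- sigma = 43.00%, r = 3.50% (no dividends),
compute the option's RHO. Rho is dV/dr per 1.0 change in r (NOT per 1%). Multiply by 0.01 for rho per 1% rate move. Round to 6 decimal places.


d1 = 0.5475957983; d2 = 0.0209555036
phi(d1) = 0.3433966409; exp(-qT) = 1.0000000000; exp(-rT) = 0.9488543211
N(-d2) = 0.4916405754
Rho = -K*T*exp(-rT)*N(-d2) = -19.5900 * 1.5000 * 0.9488543211 * 0.4916405754 = -13.707964

Answer: Rho = -13.707964


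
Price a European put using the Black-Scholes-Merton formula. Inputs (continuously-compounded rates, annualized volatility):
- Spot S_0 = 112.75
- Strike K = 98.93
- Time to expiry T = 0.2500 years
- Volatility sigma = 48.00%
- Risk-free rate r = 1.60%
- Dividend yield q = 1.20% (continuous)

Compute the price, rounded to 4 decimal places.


Answer: Price = 4.6074

Derivation:
d1 = (ln(S/K) + (r - q + 0.5*sigma^2) * T) / (sigma * sqrt(T)) = 0.66900187
d2 = d1 - sigma * sqrt(T) = 0.42900187
exp(-rT) = 0.99600799; exp(-qT) = 0.99700450
P = K * exp(-rT) * N(-d2) - S_0 * exp(-qT) * N(-d1)
N(-d1) = 0.25174714; N(-d2) = 0.33396093
P = 98.9300 * 0.99600799 * 0.33396093 - 112.7500 * 0.99700450 * 0.25174714 = 4.6074


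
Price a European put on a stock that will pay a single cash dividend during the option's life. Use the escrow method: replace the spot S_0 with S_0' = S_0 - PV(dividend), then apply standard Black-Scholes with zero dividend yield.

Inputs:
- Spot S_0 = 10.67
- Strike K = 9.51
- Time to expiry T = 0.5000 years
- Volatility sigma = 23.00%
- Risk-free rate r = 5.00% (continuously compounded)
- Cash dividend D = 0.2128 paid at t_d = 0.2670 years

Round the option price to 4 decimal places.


PV(D) = D * exp(-r * t_d) = 0.2128 * 0.98673872 = 0.20997800
S_0' = S_0 - PV(D) = 10.6700 - 0.20997800 = 10.46002200
d1 = (ln(S_0'/K) + (r + sigma^2/2)*T) / (sigma*sqrt(T)) = 0.82050018
d2 = d1 - sigma*sqrt(T) = 0.65786562
exp(-rT) = 0.97530991
N(-d1) = 0.20596551; N(-d2) = 0.25531224
P = K * exp(-rT) * N(-d2) - S_0' * N(-d1) = 9.5100 * 0.97530991 * 0.25531224 - 10.46002200 * 0.20596551 = 0.2137

Answer: Price = 0.2137
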